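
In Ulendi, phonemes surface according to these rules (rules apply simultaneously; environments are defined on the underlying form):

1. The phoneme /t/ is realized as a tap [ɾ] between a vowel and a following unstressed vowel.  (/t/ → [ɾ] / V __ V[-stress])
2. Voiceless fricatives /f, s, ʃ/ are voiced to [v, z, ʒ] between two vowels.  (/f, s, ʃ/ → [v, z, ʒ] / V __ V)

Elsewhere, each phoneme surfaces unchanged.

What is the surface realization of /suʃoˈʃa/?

/s/ (word-initial): rule 2 targets it, but not between two vowels → unchanged [s].
/u/ — not in any rule's target class → [u].
/ʃ/ (between /u/ and /o/) occurs between two vowels → [ʒ] by rule 2.
/o/ (between /ʃ/ and /ʃ/): no rule targets it → [o].
Rule 2 applies to /ʃ/ (between /o/ and /a/: between two vowels) → [ʒ].
/a/ (word-final): no rule targets it → [a].

[suʒoˈʒa]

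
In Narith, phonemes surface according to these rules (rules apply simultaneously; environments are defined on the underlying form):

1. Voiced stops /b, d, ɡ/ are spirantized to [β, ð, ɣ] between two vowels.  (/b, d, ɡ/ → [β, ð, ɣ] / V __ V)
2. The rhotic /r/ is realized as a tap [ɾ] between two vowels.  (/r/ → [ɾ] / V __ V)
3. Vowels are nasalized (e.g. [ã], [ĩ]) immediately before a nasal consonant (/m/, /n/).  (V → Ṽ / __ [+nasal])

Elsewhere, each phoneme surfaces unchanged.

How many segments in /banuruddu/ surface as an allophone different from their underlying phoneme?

2

Segments that undergo a rule: /a/ → [ã] (rule 3); /r/ → [ɾ] (rule 2).
All other segments surface unchanged.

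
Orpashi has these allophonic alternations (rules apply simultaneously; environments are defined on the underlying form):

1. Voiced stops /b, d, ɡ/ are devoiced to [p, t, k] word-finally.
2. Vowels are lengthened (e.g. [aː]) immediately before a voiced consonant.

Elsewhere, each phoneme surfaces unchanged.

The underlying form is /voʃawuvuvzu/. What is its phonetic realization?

[voʃaːwuːvuːvzu]

/o/ (between /v/ and /ʃ/) fails the environment for rule 2, so it stays [o].
/a/ (between /ʃ/ and /w/): before a voiced consonant, so rule 2 applies → [aː].
/u/ meets the environment for rule 2 (before a voiced consonant) → [uː].
/u/ meets the environment for rule 2 (before a voiced consonant) → [uː].
/u/ — word-final; rule 2 does not apply here → [u].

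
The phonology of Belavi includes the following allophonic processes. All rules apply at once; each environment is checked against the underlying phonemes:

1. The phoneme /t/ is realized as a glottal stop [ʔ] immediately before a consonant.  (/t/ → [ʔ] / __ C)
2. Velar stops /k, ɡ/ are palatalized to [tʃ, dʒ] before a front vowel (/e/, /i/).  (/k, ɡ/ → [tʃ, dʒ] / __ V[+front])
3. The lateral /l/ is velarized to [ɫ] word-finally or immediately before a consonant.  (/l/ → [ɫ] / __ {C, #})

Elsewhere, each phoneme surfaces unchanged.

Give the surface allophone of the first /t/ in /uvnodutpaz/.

Rule 1 applies to /t/ (between /u/ and /p/: immediately before a consonant) → [ʔ].

[ʔ]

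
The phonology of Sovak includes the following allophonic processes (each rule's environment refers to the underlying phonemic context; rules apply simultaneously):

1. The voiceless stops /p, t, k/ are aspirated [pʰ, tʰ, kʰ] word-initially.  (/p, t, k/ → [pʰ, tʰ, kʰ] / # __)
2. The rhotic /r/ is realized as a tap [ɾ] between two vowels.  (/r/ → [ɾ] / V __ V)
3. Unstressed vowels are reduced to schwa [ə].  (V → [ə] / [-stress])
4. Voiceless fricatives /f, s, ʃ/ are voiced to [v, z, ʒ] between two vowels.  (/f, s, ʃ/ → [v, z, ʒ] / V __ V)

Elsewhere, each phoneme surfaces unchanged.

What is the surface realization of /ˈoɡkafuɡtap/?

/o/ (word-initial) fails the environment for rule 3, so it stays [o].
/ɡ/ (between /o/ and /k/): no rule targets it → [ɡ].
/k/ (between /ɡ/ and /a/) fails the environment for rule 1, so it stays [k].
/a/ (between /k/ and /f/) occurs in an unstressed syllable → [ə] by rule 3.
/f/ (between /a/ and /u/) occurs between two vowels → [v] by rule 4.
/u/ — between /f/ and /ɡ/, in an unstressed syllable — surfaces as [ə] (rule 3).
/ɡ/ — not in any rule's target class → [ɡ].
/t/ (between /ɡ/ and /a/): rule 1 targets it, but not word-initially → unchanged [t].
/a/ (between /t/ and /p/): in an unstressed syllable, so rule 3 applies → [ə].
/p/ (word-final): rule 1 targets it, but not word-initially → unchanged [p].

[ˈoɡkəvəɡtəp]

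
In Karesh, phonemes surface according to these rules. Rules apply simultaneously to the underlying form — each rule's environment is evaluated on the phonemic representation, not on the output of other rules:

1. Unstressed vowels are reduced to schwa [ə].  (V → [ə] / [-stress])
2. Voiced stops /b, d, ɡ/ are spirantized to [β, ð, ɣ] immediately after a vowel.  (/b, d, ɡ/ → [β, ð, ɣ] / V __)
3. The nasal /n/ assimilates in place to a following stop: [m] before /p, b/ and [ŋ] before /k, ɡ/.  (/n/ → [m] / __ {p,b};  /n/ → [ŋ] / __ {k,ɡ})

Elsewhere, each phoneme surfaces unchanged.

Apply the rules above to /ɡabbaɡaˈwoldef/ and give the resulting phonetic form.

[ɡəβbəɣəˈwoldəf]

/ɡ/ (word-initial) fails the environment for rule 2, so it stays [ɡ].
/a/ meets the environment for rule 1 (in an unstressed syllable) → [ə].
/b/ — between /a/ and /b/, immediately after a vowel — surfaces as [β] (rule 2).
/b/ — between /b/ and /a/; rule 2 does not apply here → [b].
Rule 1 applies to /a/ (between /b/ and /ɡ/: in an unstressed syllable) → [ə].
Rule 2 applies to /ɡ/ (between /a/ and /a/: immediately after a vowel) → [ɣ].
/a/ (between /ɡ/ and /w/) occurs in an unstressed syllable → [ə] by rule 1.
/w/ (between /a/ and /o/): no rule targets it → [w].
/o/ (between /w/ and /l/) is in the target of rule 1 but the environment (in an unstressed syllable) is not met → [o].
/l/ stays [l].
/d/ (between /l/ and /e/): rule 2 targets it, but not immediately after a vowel → unchanged [d].
/e/ meets the environment for rule 1 (in an unstressed syllable) → [ə].
/f/ (word-final) is unaffected → [f].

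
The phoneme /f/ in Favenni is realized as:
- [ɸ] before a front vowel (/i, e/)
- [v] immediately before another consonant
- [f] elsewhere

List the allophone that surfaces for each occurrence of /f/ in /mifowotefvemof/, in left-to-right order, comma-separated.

Occurrence 1 (position 3): no conditioning environment matches → elsewhere allophone [f].
Occurrence 2 (position 9): immediately before another consonant → [v].
Occurrence 3 (position 14): no conditioning environment matches → elsewhere allophone [f].

[f], [v], [f]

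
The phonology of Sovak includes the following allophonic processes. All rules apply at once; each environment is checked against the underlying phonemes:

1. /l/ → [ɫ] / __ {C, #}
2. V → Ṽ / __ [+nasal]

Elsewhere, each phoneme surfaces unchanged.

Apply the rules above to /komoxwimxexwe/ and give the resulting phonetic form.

/k/ (word-initial): no rule targets it → [k].
/o/ (between /k/ and /m/) occurs before a nasal consonant → [õ] by rule 2.
/m/ stays [m].
/o/ (between /m/ and /x/) is in the target of rule 2 but the environment (before a nasal consonant) is not met → [o].
/x/ (between /o/ and /w/) is unaffected → [x].
/w/ (between /x/ and /i/) is unaffected → [w].
Rule 2 applies to /i/ (between /w/ and /m/: before a nasal consonant) → [ĩ].
/m/ (between /i/ and /x/): no rule targets it → [m].
/x/ — not in any rule's target class → [x].
/e/ — between /x/ and /x/; rule 2 does not apply here → [e].
/x/ — not in any rule's target class → [x].
/w/ stays [w].
/e/ — word-final; rule 2 does not apply here → [e].

[kõmoxwĩmxexwe]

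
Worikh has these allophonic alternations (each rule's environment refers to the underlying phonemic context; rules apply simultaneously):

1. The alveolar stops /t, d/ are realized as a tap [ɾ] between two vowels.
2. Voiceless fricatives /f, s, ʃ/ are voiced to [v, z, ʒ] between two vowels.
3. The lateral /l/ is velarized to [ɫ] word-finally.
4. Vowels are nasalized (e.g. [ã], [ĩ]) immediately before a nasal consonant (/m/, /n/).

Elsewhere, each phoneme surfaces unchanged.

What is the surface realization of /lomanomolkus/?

[lõmãnõmolkus]

/l/ (word-initial): rule 3 targets it, but not word-finally → unchanged [l].
Rule 4 applies to /o/ (between /l/ and /m/: before a nasal consonant) → [õ].
/m/ — not in any rule's target class → [m].
/a/ meets the environment for rule 4 (before a nasal consonant) → [ã].
/n/ (between /a/ and /o/) is unaffected → [n].
/o/ meets the environment for rule 4 (before a nasal consonant) → [õ].
/m/ (between /o/ and /o/) is unaffected → [m].
/o/ (between /m/ and /l/): rule 4 targets it, but not before a nasal consonant → unchanged [o].
/l/ (between /o/ and /k/) is in the target of rule 3 but the environment (word-finally) is not met → [l].
/k/ (between /l/ and /u/) is unaffected → [k].
/u/ (between /k/ and /s/): rule 4 targets it, but not before a nasal consonant → unchanged [u].
/s/ — word-final; rule 2 does not apply here → [s].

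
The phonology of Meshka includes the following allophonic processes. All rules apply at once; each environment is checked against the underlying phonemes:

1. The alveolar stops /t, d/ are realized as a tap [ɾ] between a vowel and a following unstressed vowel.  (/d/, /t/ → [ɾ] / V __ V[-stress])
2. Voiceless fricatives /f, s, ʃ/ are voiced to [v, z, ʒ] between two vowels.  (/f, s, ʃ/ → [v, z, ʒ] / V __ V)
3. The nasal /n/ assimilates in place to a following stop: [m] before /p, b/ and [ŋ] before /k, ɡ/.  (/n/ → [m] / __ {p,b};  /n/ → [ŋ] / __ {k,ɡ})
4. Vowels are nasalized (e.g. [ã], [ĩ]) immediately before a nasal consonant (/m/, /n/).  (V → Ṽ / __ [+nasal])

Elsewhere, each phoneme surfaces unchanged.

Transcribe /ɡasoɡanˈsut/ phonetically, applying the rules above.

/ɡ/ (word-initial) is unaffected → [ɡ].
/a/ — between /ɡ/ and /s/; rule 4 does not apply here → [a].
/s/ (between /a/ and /o/) occurs between two vowels → [z] by rule 2.
/o/ (between /s/ and /ɡ/) is in the target of rule 4 but the environment (before a nasal consonant) is not met → [o].
/ɡ/ (between /o/ and /a/) is unaffected → [ɡ].
Rule 4 applies to /a/ (between /ɡ/ and /n/: before a nasal consonant) → [ã].
/n/ (between /a/ and /s/) is in the target of rule 3 but the environment (before a labial or velar stop) is not met → [n].
/s/ (between /n/ and /u/) is in the target of rule 2 but the environment (between two vowels) is not met → [s].
/u/ (between /s/ and /t/) is in the target of rule 4 but the environment (before a nasal consonant) is not met → [u].
/t/ — word-final; rule 1 does not apply here → [t].

[ɡazoɡãnˈsut]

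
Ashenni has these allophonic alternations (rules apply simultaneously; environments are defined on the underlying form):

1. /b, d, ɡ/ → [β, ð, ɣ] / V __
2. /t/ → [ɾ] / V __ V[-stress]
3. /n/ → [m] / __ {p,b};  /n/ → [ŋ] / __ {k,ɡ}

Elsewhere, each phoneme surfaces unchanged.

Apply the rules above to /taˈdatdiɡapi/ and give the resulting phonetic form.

/t/ — word-initial; rule 2 does not apply here → [t].
/d/ meets the environment for rule 1 (immediately after a vowel) → [ð].
/t/ (between /a/ and /d/) fails the environment for rule 2, so it stays [t].
/d/ — between /t/ and /i/; rule 1 does not apply here → [d].
/ɡ/ meets the environment for rule 1 (immediately after a vowel) → [ɣ].

[taˈðatdiɣapi]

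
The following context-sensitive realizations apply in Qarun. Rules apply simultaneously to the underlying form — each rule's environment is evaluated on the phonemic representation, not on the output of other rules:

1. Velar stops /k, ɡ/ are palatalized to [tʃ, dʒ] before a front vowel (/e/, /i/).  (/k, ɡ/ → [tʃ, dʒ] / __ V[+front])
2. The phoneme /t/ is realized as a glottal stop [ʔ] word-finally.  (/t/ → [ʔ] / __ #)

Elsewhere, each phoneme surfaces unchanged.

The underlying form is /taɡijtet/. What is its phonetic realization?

/t/ — word-initial; rule 2 does not apply here → [t].
/a/ (between /t/ and /ɡ/): no rule targets it → [a].
/ɡ/ — between /a/ and /i/, before a front vowel — surfaces as [dʒ] (rule 1).
/i/ stays [i].
/j/ — not in any rule's target class → [j].
/t/ (between /j/ and /e/) is in the target of rule 2 but the environment (word-finally) is not met → [t].
/e/ (between /t/ and /t/) is unaffected → [e].
/t/ (word-final) occurs word-finally → [ʔ] by rule 2.

[tadʒijteʔ]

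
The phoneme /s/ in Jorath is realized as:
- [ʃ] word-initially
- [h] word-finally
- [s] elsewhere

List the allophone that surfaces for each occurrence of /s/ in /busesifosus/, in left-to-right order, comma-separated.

[s], [s], [s], [h]

Occurrence 1 (position 3): no conditioning environment matches → elsewhere allophone [s].
Occurrence 2 (position 5): no conditioning environment matches → elsewhere allophone [s].
Occurrence 3 (position 9): no conditioning environment matches → elsewhere allophone [s].
Occurrence 4 (position 11): word-finally → [h].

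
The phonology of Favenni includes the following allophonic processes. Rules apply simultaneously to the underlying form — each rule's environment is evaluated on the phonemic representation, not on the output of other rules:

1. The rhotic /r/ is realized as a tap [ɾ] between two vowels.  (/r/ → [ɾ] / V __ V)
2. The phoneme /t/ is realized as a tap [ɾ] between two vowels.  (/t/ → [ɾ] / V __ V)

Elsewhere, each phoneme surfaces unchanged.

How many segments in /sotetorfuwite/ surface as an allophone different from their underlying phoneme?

3

Segments that undergo a rule: /t/ → [ɾ] (rule 2); /t/ → [ɾ] (rule 2); /t/ → [ɾ] (rule 2).
All other segments surface unchanged.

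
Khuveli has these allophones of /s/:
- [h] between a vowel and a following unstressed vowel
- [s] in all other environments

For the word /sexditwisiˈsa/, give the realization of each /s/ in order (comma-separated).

Occurrence 1 (position 1): no conditioning environment matches → elsewhere allophone [s].
Occurrence 2 (position 9): between a vowel and a following unstressed vowel → [h].
Occurrence 3 (position 11): no conditioning environment matches → elsewhere allophone [s].

[s], [h], [s]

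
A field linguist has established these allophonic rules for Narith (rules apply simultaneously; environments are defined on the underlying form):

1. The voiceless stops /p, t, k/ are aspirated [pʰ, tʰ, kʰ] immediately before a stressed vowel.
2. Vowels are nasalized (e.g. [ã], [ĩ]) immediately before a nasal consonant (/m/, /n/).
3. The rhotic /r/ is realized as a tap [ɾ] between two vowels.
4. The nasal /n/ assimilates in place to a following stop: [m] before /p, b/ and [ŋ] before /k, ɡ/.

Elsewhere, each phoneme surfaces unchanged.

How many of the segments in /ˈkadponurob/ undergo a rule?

3

Segments that undergo a rule: /k/ → [kʰ] (rule 1); /o/ → [õ] (rule 2); /r/ → [ɾ] (rule 3).
All other segments surface unchanged.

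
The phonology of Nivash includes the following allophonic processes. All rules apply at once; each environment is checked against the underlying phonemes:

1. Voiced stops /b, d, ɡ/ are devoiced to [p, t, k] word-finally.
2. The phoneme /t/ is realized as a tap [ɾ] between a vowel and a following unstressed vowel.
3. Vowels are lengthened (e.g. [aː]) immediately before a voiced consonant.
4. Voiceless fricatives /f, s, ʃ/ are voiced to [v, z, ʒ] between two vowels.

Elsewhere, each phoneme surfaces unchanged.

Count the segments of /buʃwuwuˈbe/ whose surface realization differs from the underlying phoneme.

Segments that undergo a rule: /u/ → [uː] (rule 3); /u/ → [uː] (rule 3).
All other segments surface unchanged.

2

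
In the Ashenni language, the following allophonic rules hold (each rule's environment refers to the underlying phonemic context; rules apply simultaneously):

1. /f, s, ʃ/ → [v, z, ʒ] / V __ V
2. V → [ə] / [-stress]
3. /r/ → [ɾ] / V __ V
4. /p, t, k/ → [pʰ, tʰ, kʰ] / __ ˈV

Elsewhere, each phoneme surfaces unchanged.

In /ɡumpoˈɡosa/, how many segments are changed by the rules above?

Segments that undergo a rule: /u/ → [ə] (rule 2); /o/ → [ə] (rule 2); /s/ → [z] (rule 1); /a/ → [ə] (rule 2).
All other segments surface unchanged.

4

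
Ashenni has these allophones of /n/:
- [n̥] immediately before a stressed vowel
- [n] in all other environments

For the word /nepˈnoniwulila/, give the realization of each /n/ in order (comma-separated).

[n], [n̥], [n]

Occurrence 1 (position 1): no conditioning environment matches → elsewhere allophone [n].
Occurrence 2 (position 4): immediately before a stressed vowel → [n̥].
Occurrence 3 (position 6): no conditioning environment matches → elsewhere allophone [n].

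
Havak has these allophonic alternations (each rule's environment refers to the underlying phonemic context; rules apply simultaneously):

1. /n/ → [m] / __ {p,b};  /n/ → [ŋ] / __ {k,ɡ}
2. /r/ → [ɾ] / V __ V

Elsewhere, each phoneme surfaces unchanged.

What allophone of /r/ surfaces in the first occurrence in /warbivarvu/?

[r]

/r/ (between /a/ and /b/) is in the target of rule 2 but the environment (between two vowels) is not met → [r].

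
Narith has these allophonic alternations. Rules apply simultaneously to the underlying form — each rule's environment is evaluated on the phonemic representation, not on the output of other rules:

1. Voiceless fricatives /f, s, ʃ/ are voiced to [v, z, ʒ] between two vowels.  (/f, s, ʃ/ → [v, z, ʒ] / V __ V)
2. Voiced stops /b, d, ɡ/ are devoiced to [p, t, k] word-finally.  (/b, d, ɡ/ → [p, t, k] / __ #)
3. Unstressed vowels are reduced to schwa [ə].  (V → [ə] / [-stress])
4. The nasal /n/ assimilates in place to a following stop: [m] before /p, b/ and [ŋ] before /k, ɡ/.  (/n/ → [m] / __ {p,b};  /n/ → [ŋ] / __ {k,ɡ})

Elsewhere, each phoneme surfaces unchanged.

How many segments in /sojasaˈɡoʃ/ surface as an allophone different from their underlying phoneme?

4

Segments that undergo a rule: /o/ → [ə] (rule 3); /a/ → [ə] (rule 3); /s/ → [z] (rule 1); /a/ → [ə] (rule 3).
All other segments surface unchanged.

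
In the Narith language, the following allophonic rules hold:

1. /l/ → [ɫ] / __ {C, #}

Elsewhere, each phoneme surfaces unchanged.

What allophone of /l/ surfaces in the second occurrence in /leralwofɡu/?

[ɫ]

/l/ meets the environment for rule 1 (word-finally or immediately before a consonant) → [ɫ].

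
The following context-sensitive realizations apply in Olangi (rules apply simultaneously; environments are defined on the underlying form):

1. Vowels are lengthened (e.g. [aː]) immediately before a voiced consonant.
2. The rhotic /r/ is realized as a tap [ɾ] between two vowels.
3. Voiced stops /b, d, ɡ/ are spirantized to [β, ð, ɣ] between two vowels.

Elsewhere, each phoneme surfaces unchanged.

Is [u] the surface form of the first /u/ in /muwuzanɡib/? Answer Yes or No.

/u/ — between /m/ and /w/, before a voiced consonant — surfaces as [uː] (rule 1).
The actual realization is [uː], not [u].

No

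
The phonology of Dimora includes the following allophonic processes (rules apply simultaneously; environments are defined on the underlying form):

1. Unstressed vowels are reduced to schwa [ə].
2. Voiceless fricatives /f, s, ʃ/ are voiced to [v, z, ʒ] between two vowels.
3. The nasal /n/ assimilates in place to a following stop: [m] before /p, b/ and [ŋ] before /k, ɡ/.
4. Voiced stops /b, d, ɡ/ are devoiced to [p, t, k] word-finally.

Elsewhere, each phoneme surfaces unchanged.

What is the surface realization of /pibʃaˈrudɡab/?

/p/ (word-initial): no rule targets it → [p].
/i/ (between /p/ and /b/): in an unstressed syllable, so rule 1 applies → [ə].
/b/ (between /i/ and /ʃ/): rule 4 targets it, but not word-finally → unchanged [b].
/ʃ/ (between /b/ and /a/) is in the target of rule 2 but the environment (between two vowels) is not met → [ʃ].
/a/ (between /ʃ/ and /r/) occurs in an unstressed syllable → [ə] by rule 1.
/r/ — not in any rule's target class → [r].
/u/ (between /r/ and /d/) fails the environment for rule 1, so it stays [u].
/d/ (between /u/ and /ɡ/) is in the target of rule 4 but the environment (word-finally) is not met → [d].
/ɡ/ (between /d/ and /a/) fails the environment for rule 4, so it stays [ɡ].
Rule 1 applies to /a/ (between /ɡ/ and /b/: in an unstressed syllable) → [ə].
Rule 4 applies to /b/ (word-final: word-finally) → [p].

[pəbʃəˈrudɡəp]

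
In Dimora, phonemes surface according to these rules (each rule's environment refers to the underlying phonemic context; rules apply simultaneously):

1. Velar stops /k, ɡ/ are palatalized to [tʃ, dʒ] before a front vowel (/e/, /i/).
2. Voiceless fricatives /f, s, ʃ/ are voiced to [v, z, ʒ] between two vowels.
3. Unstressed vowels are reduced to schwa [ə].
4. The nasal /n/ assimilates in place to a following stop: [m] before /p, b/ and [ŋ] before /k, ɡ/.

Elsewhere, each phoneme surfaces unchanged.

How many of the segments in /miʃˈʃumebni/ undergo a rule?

3

Segments that undergo a rule: /i/ → [ə] (rule 3); /e/ → [ə] (rule 3); /i/ → [ə] (rule 3).
All other segments surface unchanged.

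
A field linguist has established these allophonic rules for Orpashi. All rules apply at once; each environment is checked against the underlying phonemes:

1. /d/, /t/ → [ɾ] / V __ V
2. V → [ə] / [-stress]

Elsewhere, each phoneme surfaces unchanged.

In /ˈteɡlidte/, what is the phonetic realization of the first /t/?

/t/ (word-initial): rule 1 targets it, but not between two vowels → unchanged [t].

[t]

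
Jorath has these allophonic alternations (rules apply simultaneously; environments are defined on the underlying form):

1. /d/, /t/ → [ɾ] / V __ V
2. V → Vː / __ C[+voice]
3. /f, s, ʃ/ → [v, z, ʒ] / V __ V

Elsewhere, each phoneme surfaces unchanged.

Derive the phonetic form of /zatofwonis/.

/z/ (word-initial) is unaffected → [z].
/a/ (between /z/ and /t/): rule 2 targets it, but not before a voiced consonant → unchanged [a].
/t/ (between /a/ and /o/): between two vowels, so rule 1 applies → [ɾ].
/o/ — between /t/ and /f/; rule 2 does not apply here → [o].
/f/ (between /o/ and /w/) is in the target of rule 3 but the environment (between two vowels) is not met → [f].
/w/ stays [w].
/o/ — between /w/ and /n/, before a voiced consonant — surfaces as [oː] (rule 2).
/n/ stays [n].
/i/ (between /n/ and /s/): rule 2 targets it, but not before a voiced consonant → unchanged [i].
/s/ (word-final) fails the environment for rule 3, so it stays [s].

[zaɾofwoːnis]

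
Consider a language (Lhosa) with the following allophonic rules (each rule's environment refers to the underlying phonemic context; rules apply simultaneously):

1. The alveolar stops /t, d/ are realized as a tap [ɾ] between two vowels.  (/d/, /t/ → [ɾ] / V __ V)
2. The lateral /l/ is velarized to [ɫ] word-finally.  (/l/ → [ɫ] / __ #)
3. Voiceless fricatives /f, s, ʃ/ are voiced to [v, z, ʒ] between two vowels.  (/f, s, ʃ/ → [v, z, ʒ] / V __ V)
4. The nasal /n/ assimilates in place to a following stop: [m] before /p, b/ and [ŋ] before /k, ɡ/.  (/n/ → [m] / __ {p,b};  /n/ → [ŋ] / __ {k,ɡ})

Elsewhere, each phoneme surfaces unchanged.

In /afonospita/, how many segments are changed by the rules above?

2

Segments that undergo a rule: /f/ → [v] (rule 3); /t/ → [ɾ] (rule 1).
All other segments surface unchanged.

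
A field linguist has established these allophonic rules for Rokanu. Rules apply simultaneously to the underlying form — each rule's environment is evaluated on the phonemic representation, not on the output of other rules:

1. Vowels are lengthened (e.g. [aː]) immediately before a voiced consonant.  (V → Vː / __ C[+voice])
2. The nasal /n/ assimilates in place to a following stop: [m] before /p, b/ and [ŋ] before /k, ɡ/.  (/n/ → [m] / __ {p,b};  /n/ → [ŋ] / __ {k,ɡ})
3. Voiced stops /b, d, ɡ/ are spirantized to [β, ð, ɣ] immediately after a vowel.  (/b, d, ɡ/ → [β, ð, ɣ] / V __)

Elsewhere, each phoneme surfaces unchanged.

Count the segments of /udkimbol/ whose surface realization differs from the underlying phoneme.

Segments that undergo a rule: /u/ → [uː] (rule 1); /d/ → [ð] (rule 3); /i/ → [iː] (rule 1); /o/ → [oː] (rule 1).
All other segments surface unchanged.

4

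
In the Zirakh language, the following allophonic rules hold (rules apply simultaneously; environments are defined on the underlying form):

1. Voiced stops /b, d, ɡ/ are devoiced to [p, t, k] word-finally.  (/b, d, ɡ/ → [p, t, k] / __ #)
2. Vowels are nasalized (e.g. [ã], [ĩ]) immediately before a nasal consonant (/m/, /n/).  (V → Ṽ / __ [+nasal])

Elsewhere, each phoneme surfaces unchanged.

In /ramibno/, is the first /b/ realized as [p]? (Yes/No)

No

/b/ (between /i/ and /n/) fails the environment for rule 1, so it stays [b].
The actual realization is [b], not [p].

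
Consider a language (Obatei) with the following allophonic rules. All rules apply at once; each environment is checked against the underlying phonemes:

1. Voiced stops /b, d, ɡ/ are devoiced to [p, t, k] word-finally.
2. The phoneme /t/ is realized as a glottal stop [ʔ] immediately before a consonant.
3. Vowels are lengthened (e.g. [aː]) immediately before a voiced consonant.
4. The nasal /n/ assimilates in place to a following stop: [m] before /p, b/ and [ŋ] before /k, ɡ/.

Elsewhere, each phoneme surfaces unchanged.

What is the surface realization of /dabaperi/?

/d/ (word-initial) is in the target of rule 1 but the environment (word-finally) is not met → [d].
/a/ meets the environment for rule 3 (before a voiced consonant) → [aː].
/b/ — between /a/ and /a/; rule 1 does not apply here → [b].
/a/ (between /b/ and /p/): rule 3 targets it, but not before a voiced consonant → unchanged [a].
/p/ (between /a/ and /e/): no rule targets it → [p].
/e/ (between /p/ and /r/) occurs before a voiced consonant → [eː] by rule 3.
/r/ (between /e/ and /i/): no rule targets it → [r].
/i/ — word-final; rule 3 does not apply here → [i].

[daːbapeːri]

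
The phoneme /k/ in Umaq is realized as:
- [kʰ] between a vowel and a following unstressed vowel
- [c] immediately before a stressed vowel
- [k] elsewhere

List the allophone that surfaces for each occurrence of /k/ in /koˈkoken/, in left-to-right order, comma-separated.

Occurrence 1 (position 1): no conditioning environment matches → elsewhere allophone [k].
Occurrence 2 (position 3): immediately before a stressed vowel → [c].
Occurrence 3 (position 5): between a vowel and a following unstressed vowel → [kʰ].

[k], [c], [kʰ]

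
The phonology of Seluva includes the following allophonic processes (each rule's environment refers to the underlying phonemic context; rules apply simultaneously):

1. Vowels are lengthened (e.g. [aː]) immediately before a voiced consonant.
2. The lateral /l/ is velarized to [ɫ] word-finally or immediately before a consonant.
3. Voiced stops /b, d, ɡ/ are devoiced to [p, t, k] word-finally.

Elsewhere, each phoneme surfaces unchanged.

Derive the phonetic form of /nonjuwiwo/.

[noːnjuːwiːwo]

/n/ (word-initial) is unaffected → [n].
/o/ (between /n/ and /n/): before a voiced consonant, so rule 1 applies → [oː].
/n/ (between /o/ and /j/): no rule targets it → [n].
/j/ (between /n/ and /u/): no rule targets it → [j].
/u/ (between /j/ and /w/) occurs before a voiced consonant → [uː] by rule 1.
/w/ (between /u/ and /i/): no rule targets it → [w].
/i/ — between /w/ and /w/, before a voiced consonant — surfaces as [iː] (rule 1).
/w/ (between /i/ and /o/) is unaffected → [w].
/o/ — word-final; rule 1 does not apply here → [o].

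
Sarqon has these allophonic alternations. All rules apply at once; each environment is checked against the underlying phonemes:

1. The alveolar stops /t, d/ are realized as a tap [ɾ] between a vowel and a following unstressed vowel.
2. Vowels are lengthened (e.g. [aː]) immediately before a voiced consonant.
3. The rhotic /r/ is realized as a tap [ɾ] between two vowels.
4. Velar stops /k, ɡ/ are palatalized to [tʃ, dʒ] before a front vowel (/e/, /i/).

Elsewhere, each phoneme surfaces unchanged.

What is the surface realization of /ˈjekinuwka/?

[ˈjetʃiːnuːwka]

/e/ (between /j/ and /k/) fails the environment for rule 2, so it stays [e].
/k/ (between /e/ and /i/) occurs before a front vowel → [tʃ] by rule 4.
Rule 2 applies to /i/ (between /k/ and /n/: before a voiced consonant) → [iː].
Rule 2 applies to /u/ (between /n/ and /w/: before a voiced consonant) → [uː].
/k/ — between /w/ and /a/; rule 4 does not apply here → [k].
/a/ (word-final): rule 2 targets it, but not before a voiced consonant → unchanged [a].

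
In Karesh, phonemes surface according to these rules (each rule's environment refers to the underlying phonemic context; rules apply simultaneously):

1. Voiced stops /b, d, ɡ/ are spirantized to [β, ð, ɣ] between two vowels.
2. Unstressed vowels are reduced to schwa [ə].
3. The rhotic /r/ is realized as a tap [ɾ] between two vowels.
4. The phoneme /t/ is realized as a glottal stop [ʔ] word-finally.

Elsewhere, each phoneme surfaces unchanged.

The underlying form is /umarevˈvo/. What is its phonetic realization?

/u/ — word-initial, in an unstressed syllable — surfaces as [ə] (rule 2).
/m/ (between /u/ and /a/): no rule targets it → [m].
/a/ — between /m/ and /r/, in an unstressed syllable — surfaces as [ə] (rule 2).
/r/ (between /a/ and /e/) occurs between two vowels → [ɾ] by rule 3.
/e/ (between /r/ and /v/): in an unstressed syllable, so rule 2 applies → [ə].
/v/ — not in any rule's target class → [v].
/v/ (between /v/ and /o/) is unaffected → [v].
/o/ (word-final): rule 2 targets it, but not in an unstressed syllable → unchanged [o].

[əməɾəvˈvo]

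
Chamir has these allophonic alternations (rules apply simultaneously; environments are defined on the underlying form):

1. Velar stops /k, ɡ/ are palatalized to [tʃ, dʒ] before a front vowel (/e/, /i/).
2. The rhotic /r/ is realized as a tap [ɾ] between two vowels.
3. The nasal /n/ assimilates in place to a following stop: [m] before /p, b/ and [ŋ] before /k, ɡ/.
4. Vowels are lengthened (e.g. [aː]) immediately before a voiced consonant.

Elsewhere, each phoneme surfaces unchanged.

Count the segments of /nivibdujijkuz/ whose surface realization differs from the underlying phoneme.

5

Segments that undergo a rule: /i/ → [iː] (rule 4); /i/ → [iː] (rule 4); /u/ → [uː] (rule 4); /i/ → [iː] (rule 4); /u/ → [uː] (rule 4).
All other segments surface unchanged.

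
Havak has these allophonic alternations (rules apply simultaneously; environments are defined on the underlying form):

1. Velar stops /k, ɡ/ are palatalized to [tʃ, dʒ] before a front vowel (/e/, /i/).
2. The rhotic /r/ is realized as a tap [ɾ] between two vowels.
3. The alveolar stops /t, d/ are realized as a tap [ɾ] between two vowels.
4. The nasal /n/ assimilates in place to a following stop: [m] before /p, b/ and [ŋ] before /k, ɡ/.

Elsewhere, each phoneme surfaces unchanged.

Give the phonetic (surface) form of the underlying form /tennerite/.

/t/ — word-initial; rule 3 does not apply here → [t].
/n/ (between /e/ and /n/) is in the target of rule 4 but the environment (before a labial or velar stop) is not met → [n].
/n/ (between /n/ and /e/): rule 4 targets it, but not before a labial or velar stop → unchanged [n].
Rule 2 applies to /r/ (between /e/ and /i/: between two vowels) → [ɾ].
Rule 3 applies to /t/ (between /i/ and /e/: between two vowels) → [ɾ].

[tenneɾiɾe]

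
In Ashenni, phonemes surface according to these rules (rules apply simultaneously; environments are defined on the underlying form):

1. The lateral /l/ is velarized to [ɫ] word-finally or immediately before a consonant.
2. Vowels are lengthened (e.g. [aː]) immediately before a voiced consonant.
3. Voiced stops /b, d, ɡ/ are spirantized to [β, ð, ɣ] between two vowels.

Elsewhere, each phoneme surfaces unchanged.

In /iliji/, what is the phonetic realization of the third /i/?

[i]

/i/ (word-final) fails the environment for rule 2, so it stays [i].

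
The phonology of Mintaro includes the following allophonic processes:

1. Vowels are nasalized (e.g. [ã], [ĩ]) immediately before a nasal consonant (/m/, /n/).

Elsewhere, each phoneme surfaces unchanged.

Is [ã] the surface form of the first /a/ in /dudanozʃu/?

Yes

/a/ meets the environment for rule 1 (before a nasal consonant) → [ã].
The actual realization is [ã], which matches [ã].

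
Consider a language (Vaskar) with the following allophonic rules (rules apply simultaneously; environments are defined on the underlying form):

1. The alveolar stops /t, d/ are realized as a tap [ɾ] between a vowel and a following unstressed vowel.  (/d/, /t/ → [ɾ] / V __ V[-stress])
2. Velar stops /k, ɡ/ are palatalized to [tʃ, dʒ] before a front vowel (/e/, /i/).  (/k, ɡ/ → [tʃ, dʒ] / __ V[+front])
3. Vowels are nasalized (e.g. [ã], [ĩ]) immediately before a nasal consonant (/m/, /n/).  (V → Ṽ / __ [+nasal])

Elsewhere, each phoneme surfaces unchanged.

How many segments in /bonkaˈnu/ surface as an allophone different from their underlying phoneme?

Segments that undergo a rule: /o/ → [õ] (rule 3); /a/ → [ã] (rule 3).
All other segments surface unchanged.

2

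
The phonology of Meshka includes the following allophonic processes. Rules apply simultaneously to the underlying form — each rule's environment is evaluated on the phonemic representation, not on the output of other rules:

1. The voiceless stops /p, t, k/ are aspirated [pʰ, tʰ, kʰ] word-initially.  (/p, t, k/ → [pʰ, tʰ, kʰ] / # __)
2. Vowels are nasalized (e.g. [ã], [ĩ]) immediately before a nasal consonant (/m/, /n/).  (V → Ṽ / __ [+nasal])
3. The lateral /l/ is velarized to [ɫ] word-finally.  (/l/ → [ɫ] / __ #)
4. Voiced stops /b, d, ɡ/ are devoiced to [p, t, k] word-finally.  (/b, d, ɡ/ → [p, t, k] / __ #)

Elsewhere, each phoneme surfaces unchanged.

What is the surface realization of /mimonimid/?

/m/ stays [m].
/i/ (between /m/ and /m/): before a nasal consonant, so rule 2 applies → [ĩ].
/m/ (between /i/ and /o/) is unaffected → [m].
/o/ — between /m/ and /n/, before a nasal consonant — surfaces as [õ] (rule 2).
/n/ stays [n].
/i/ (between /n/ and /m/) occurs before a nasal consonant → [ĩ] by rule 2.
/m/ (between /i/ and /i/): no rule targets it → [m].
/i/ — between /m/ and /d/; rule 2 does not apply here → [i].
/d/ meets the environment for rule 4 (word-finally) → [t].

[mĩmõnĩmit]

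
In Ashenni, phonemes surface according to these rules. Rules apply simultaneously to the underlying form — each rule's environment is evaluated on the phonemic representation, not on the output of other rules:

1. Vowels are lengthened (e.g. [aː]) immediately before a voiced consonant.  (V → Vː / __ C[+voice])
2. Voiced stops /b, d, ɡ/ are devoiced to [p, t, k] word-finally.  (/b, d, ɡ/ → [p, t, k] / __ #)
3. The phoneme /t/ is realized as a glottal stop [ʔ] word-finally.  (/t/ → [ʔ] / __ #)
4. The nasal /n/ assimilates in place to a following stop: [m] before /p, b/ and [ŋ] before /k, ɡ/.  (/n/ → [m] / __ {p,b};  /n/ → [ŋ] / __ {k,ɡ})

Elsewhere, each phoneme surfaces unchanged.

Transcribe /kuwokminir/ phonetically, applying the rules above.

/k/ (word-initial) is unaffected → [k].
/u/ (between /k/ and /w/): before a voiced consonant, so rule 1 applies → [uː].
/w/ stays [w].
/o/ (between /w/ and /k/): rule 1 targets it, but not before a voiced consonant → unchanged [o].
/k/ — not in any rule's target class → [k].
/m/ — not in any rule's target class → [m].
/i/ (between /m/ and /n/) occurs before a voiced consonant → [iː] by rule 1.
/n/ (between /i/ and /i/) fails the environment for rule 4, so it stays [n].
Rule 1 applies to /i/ (between /n/ and /r/: before a voiced consonant) → [iː].
/r/ — not in any rule's target class → [r].

[kuːwokmiːniːr]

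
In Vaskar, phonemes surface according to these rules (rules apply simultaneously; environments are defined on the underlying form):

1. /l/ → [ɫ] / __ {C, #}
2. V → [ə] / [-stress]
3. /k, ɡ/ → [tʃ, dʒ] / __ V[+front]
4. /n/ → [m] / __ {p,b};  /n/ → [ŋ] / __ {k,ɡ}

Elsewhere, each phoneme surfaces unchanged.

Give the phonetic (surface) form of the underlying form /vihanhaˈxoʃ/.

/v/ (word-initial) is unaffected → [v].
/i/ (between /v/ and /h/): in an unstressed syllable, so rule 2 applies → [ə].
/h/ (between /i/ and /a/): no rule targets it → [h].
/a/ (between /h/ and /n/): in an unstressed syllable, so rule 2 applies → [ə].
/n/ (between /a/ and /h/): rule 4 targets it, but not before a labial or velar stop → unchanged [n].
/h/ (between /n/ and /a/) is unaffected → [h].
/a/ — between /h/ and /x/, in an unstressed syllable — surfaces as [ə] (rule 2).
/x/ (between /a/ and /o/): no rule targets it → [x].
/o/ (between /x/ and /ʃ/) is in the target of rule 2 but the environment (in an unstressed syllable) is not met → [o].
/ʃ/ stays [ʃ].

[vəhənhəˈxoʃ]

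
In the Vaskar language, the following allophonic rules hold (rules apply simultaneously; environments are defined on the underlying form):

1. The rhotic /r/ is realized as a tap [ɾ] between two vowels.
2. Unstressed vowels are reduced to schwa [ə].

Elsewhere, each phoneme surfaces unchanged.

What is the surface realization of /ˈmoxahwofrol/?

/m/ (word-initial) is unaffected → [m].
/o/ — between /m/ and /x/; rule 2 does not apply here → [o].
/x/ (between /o/ and /a/) is unaffected → [x].
Rule 2 applies to /a/ (between /x/ and /h/: in an unstressed syllable) → [ə].
/h/ — not in any rule's target class → [h].
/w/ (between /h/ and /o/): no rule targets it → [w].
/o/ — between /w/ and /f/, in an unstressed syllable — surfaces as [ə] (rule 2).
/f/ (between /o/ and /r/): no rule targets it → [f].
/r/ (between /f/ and /o/) is in the target of rule 1 but the environment (between two vowels) is not met → [r].
/o/ (between /r/ and /l/): in an unstressed syllable, so rule 2 applies → [ə].
/l/ (word-final) is unaffected → [l].

[ˈmoxəhwəfrəl]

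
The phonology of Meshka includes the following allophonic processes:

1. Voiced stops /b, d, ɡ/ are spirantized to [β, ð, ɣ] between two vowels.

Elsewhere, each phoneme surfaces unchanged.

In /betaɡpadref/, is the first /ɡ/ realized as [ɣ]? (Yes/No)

/ɡ/ — between /a/ and /p/; rule 1 does not apply here → [ɡ].
The actual realization is [ɡ], not [ɣ].

No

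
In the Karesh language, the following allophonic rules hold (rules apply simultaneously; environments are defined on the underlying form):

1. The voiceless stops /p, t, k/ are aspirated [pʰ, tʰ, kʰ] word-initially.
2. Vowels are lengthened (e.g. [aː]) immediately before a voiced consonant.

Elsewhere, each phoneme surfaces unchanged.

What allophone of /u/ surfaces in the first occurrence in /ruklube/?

[u]

/u/ (between /r/ and /k/): rule 2 targets it, but not before a voiced consonant → unchanged [u].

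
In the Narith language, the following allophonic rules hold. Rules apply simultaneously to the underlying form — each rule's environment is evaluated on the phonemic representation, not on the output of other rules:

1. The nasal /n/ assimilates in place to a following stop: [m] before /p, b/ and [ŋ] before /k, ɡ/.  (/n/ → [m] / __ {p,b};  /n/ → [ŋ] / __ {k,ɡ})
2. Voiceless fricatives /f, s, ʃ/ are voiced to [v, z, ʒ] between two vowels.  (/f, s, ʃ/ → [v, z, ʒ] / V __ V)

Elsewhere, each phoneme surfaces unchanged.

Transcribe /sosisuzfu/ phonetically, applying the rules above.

[sozizuzfu]

/s/ (word-initial) fails the environment for rule 2, so it stays [s].
/o/ (between /s/ and /s/): no rule targets it → [o].
Rule 2 applies to /s/ (between /o/ and /i/: between two vowels) → [z].
/i/ (between /s/ and /s/): no rule targets it → [i].
/s/ — between /i/ and /u/, between two vowels — surfaces as [z] (rule 2).
/u/ (between /s/ and /z/): no rule targets it → [u].
/z/ (between /u/ and /f/) is unaffected → [z].
/f/ (between /z/ and /u/) is in the target of rule 2 but the environment (between two vowels) is not met → [f].
/u/ (word-final): no rule targets it → [u].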